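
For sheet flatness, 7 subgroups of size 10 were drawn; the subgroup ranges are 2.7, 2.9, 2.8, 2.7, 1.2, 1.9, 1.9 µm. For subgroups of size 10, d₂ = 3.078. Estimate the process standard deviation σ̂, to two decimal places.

0.75

R̄ = (2.7 + 2.9 + 2.8 + 2.7 + 1.2 + 1.9 + 1.9) / 7 = 2.3000
σ̂ = R̄ / d₂ = 2.3000 / 3.078 = 0.7472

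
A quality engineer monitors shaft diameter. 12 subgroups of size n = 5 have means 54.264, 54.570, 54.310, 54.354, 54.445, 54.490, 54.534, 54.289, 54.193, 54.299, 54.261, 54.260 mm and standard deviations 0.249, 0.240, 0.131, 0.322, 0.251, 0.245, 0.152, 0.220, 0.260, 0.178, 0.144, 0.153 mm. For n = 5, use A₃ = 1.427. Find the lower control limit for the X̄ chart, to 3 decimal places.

54.053

X̄̄ = (54.264 + 54.570 + 54.310 + 54.354 + 54.445 + 54.490 + 54.534 + 54.289 + 54.193 + 54.299 + 54.261 + 54.260) / 12 = 54.3558
s̄ = (0.249 + 0.240 + 0.131 + 0.322 + 0.251 + 0.245 + 0.152 + 0.220 + 0.260 + 0.178 + 0.144 + 0.153) / 12 = 0.2121
LCL = X̄̄ − A₃·s̄ = 54.3558 − 1.427 × 0.2121 = 54.0531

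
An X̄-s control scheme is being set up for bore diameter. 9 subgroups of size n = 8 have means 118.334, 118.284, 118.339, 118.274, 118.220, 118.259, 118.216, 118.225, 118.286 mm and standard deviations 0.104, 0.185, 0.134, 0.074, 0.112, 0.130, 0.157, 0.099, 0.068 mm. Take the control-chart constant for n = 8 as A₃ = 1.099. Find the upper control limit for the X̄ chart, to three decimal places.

X̄̄ = (118.334 + 118.284 + 118.339 + 118.274 + 118.220 + 118.259 + 118.216 + 118.225 + 118.286) / 9 = 118.2708
s̄ = (0.104 + 0.185 + 0.134 + 0.074 + 0.112 + 0.130 + 0.157 + 0.099 + 0.068) / 9 = 0.1181
UCL = X̄̄ + A₃·s̄ = 118.2708 + 1.099 × 0.1181 = 118.4006

118.401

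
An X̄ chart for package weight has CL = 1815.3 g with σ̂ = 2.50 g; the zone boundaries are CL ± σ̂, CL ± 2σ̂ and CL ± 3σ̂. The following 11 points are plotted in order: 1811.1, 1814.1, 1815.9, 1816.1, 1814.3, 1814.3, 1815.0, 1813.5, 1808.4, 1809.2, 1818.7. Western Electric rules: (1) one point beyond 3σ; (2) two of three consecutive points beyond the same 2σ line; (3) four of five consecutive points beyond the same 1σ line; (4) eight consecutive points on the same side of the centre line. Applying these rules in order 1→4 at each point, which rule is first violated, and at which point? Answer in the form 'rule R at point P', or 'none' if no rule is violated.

rule 2 at point 10

Zone of each point (C = within 1σ̂, B = 1σ̂–2σ̂, A = 2σ̂–3σ̂, * = beyond 3σ̂; sign = side of CL): 1:-B, 2:-C, 3:+C, 4:+C, 5:-C, 6:-C, 7:-C, 8:-C, 9:-A, 10:-A, 11:+B
Rule 2 (two of three consecutive points beyond the same 2σ limit) is satisfied at point 10.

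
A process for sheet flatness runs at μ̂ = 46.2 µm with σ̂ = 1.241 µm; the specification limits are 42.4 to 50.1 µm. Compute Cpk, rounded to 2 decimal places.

1.02

Cpu = (USL − μ̂) / (3σ̂) = (50.1 − 46.2) / (3 × 1.241) = 1.0475; Cpl = (μ̂ − LSL) / (3σ̂) = (46.2 − 42.4) / (3 × 1.241) = 1.0207; Cpk = min(Cpu, Cpl) = 1.0207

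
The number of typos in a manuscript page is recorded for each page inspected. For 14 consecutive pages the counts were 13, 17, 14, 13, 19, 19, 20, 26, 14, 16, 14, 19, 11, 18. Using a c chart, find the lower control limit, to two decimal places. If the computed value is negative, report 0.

c̄ = (13 + 17 + 14 + 13 + 19 + 19 + 20 + 26 + 14 + 16 + 14 + 19 + 11 + 18) / 14 = 233 / 14 = 16.6429
LCL = c̄ − 3√c̄ = 16.6429 − 3 × 4.0796 = 4.4042

4.40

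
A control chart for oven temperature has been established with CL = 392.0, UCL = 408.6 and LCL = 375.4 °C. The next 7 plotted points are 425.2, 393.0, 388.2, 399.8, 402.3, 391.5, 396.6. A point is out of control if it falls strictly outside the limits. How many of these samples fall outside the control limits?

1

Compare each point to [375.4, 408.6]: sample 1 = 425.2 > UCL.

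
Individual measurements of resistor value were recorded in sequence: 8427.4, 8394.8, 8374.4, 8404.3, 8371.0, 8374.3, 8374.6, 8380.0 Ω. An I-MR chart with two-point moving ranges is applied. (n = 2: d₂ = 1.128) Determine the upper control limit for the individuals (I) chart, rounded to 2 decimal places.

X̄ = (8427.4 + 8394.8 + 8374.4 + 8404.3 + 8371.0 + 8374.3 + 8374.6 + 8380.0) / 8 = 8387.6000
Moving ranges: 32.6, 20.4, 29.9, 33.3, 3.3, 0.3, 5.4; M̄R̄ = 125.2000 / 7 = 17.8857
UCL = X̄ + 3·M̄R̄/d₂ = 8387.6000 + 3 × 17.8857 / 1.128 = 8435.1684

8435.17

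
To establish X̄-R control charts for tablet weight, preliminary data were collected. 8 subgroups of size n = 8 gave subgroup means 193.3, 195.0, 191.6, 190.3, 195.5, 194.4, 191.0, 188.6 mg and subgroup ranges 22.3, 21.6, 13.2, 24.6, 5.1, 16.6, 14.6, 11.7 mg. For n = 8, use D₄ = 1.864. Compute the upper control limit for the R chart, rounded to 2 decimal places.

R̄ = (22.3 + 21.6 + 13.2 + 24.6 + 5.1 + 16.6 + 14.6 + 11.7) / 8 = 129.7000 / 8 = 16.2125
UCL_R = D₄·R̄ = 1.864 × 16.2125 = 30.2201

30.22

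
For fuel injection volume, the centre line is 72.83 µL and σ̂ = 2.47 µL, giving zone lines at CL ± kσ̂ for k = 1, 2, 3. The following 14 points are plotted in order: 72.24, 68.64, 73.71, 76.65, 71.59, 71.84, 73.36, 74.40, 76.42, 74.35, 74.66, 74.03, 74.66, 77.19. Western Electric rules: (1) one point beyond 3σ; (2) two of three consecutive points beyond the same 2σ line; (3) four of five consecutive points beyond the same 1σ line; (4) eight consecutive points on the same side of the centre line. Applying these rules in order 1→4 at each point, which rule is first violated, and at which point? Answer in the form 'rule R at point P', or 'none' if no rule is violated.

Zone of each point (C = within 1σ̂, B = 1σ̂–2σ̂, A = 2σ̂–3σ̂, * = beyond 3σ̂; sign = side of CL): 1:-C, 2:-B, 3:+C, 4:+B, 5:-C, 6:-C, 7:+C, 8:+C, 9:+B, 10:+C, 11:+C, 12:+C, 13:+C, 14:+B
Rule 4 (eight consecutive points on the same side of the centre line) is satisfied at point 14.

rule 4 at point 14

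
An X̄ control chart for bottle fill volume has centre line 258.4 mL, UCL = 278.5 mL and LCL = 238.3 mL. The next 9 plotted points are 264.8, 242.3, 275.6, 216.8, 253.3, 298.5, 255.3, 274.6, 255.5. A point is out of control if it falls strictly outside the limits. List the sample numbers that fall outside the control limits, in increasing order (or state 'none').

Compare each point to [238.3, 278.5]: sample 4 = 216.8 < LCL; sample 6 = 298.5 > UCL.

4, 6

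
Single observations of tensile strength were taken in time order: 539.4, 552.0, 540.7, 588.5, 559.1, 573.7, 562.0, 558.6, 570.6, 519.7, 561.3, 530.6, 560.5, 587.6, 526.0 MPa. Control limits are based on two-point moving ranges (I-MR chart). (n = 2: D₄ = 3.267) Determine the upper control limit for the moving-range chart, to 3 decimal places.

89.749

Moving ranges: 12.6, 11.3, 47.8, 29.4, 14.6, 11.7, 3.4, 12.0, 50.9, 41.6, 30.7, 29.9, 27.1, 61.6; M̄R̄ = 384.6000 / 14 = 27.4714
UCL_MR = D₄·M̄R̄ = 3.267 × 27.4714 = 89.7492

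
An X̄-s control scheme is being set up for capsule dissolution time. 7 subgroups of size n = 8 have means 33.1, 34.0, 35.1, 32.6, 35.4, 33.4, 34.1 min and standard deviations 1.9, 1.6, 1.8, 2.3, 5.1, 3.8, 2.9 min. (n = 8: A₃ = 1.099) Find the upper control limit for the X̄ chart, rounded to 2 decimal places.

X̄̄ = (33.1 + 34.0 + 35.1 + 32.6 + 35.4 + 33.4 + 34.1) / 7 = 33.9571
s̄ = (1.9 + 1.6 + 1.8 + 2.3 + 5.1 + 3.8 + 2.9) / 7 = 2.7714
UCL = X̄̄ + A₃·s̄ = 33.9571 + 1.099 × 2.7714 = 37.0029

37.00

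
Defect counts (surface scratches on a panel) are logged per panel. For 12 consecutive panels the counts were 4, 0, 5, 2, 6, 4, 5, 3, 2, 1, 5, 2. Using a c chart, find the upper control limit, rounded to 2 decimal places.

c̄ = (4 + 0 + 5 + 2 + 6 + 4 + 5 + 3 + 2 + 1 + 5 + 2) / 12 = 39 / 12 = 3.2500
UCL = c̄ + 3√c̄ = 3.2500 + 3 × √3.2500 = 3.2500 + 3 × 1.8028 = 8.6583

8.66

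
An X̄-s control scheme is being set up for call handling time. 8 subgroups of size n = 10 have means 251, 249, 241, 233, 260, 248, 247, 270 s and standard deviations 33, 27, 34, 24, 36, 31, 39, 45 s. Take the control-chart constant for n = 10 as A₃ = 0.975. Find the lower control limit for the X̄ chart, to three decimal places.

X̄̄ = (251 + 249 + 241 + 233 + 260 + 248 + 247 + 270) / 8 = 249.8750
s̄ = (33 + 27 + 34 + 24 + 36 + 31 + 39 + 45) / 8 = 33.6250
LCL = X̄̄ − A₃·s̄ = 249.8750 − 0.975 × 33.6250 = 217.0906

217.091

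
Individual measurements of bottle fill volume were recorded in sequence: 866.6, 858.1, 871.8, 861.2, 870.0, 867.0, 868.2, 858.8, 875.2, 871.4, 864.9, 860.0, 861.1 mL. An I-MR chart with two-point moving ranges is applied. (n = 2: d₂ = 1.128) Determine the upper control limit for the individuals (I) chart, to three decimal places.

885.197

X̄ = (866.6 + 858.1 + 871.8 + 861.2 + 870.0 + 867.0 + 868.2 + 858.8 + 875.2 + 871.4 + 864.9 + 860.0 + 861.1) / 13 = 865.7154
Moving ranges: 8.5, 13.7, 10.6, 8.8, 3.0, 1.2, 9.4, 16.4, 3.8, 6.5, 4.9, 1.1; M̄R̄ = 87.9000 / 12 = 7.3250
UCL = X̄ + 3·M̄R̄/d₂ = 865.7154 + 3 × 7.3250 / 1.128 = 885.1968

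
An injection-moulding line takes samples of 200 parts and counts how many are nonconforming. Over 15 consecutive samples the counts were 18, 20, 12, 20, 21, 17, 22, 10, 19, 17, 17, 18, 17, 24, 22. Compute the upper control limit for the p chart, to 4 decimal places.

p̄ = Σdᵢ / (k·n) = 274 / (15 × 200) = 0.09133
UCL = p̄ + 3·√(p̄(1−p̄)/n) = 0.09133 + 3 × √(0.09133×0.90867/200) = 0.09133 + 3 × 0.02037 = 0.15244

0.1524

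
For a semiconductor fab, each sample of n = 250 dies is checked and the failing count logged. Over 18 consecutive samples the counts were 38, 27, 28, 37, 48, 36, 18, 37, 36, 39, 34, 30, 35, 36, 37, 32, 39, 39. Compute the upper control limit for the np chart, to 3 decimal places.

51.193

p̄ = Σdᵢ / (k·n) = 626 / (18 × 250) = 0.13911
UCL = np̄ + 3·√(np̄(1−p̄)) = 34.7778 + 3 × √(34.7778×0.86089) = 34.7778 + 3 × 5.4717 = 51.1930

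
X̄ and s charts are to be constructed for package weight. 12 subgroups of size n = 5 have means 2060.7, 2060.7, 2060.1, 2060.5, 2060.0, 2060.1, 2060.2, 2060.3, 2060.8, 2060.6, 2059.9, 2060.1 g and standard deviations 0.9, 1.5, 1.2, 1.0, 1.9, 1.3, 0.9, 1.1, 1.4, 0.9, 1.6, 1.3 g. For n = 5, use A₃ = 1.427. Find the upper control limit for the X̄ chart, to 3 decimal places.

X̄̄ = (2060.7 + 2060.7 + 2060.1 + 2060.5 + 2060.0 + 2060.1 + 2060.2 + 2060.3 + 2060.8 + 2060.6 + 2059.9 + 2060.1) / 12 = 2060.3333
s̄ = (0.9 + 1.5 + 1.2 + 1.0 + 1.9 + 1.3 + 0.9 + 1.1 + 1.4 + 0.9 + 1.6 + 1.3) / 12 = 1.2500
UCL = X̄̄ + A₃·s̄ = 2060.3333 + 1.427 × 1.2500 = 2062.1171

2062.117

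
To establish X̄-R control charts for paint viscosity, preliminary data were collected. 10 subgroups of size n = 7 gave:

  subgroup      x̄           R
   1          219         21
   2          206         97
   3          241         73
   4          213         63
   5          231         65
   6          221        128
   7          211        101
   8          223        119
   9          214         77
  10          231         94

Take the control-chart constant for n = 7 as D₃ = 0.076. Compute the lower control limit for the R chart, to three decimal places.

6.369

R̄ = (21 + 97 + 73 + 63 + 65 + 128 + 101 + 119 + 77 + 94) / 10 = 838.0000 / 10 = 83.8000
LCL_R = D₃·R̄ = 0.076 × 83.8000 = 6.3688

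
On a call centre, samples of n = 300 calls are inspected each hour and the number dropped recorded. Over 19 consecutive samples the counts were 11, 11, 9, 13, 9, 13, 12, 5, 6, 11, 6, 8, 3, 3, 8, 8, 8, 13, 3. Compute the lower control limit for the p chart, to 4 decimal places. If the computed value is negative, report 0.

p̄ = Σdᵢ / (k·n) = 160 / (19 × 300) = 0.02807
LCL = p̄ − 3·√(p̄(1−p̄)/n) = 0.02807 − 3 × 0.00954 = -0.00054 → 0 (negative, so LCL = 0)

0.0000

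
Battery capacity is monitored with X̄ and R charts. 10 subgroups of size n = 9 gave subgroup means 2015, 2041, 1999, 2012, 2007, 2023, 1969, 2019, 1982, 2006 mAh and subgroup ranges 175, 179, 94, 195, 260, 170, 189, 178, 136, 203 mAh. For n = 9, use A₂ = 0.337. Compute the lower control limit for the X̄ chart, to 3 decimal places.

X̄̄ = (2015 + 2041 + 1999 + 2012 + 2007 + 2023 + 1969 + 2019 + 1982 + 2006) / 10 = 20073.0000 / 10 = 2007.3000
R̄ = (175 + 179 + 94 + 195 + 260 + 170 + 189 + 178 + 136 + 203) / 10 = 1779.0000 / 10 = 177.9000
LCL = X̄̄ − A₂·R̄ = 2007.3000 − 0.337 × 177.9000 = 1947.3477

1947.348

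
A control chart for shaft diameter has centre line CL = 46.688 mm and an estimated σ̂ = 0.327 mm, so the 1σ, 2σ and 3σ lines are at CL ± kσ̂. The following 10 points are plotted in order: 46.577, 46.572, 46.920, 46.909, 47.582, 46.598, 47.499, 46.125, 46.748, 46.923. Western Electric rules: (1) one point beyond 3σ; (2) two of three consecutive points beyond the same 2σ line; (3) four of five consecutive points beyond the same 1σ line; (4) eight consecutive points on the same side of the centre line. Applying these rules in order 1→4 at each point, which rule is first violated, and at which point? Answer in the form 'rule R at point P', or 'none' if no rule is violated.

rule 2 at point 7

Zone of each point (C = within 1σ̂, B = 1σ̂–2σ̂, A = 2σ̂–3σ̂, * = beyond 3σ̂; sign = side of CL): 1:-C, 2:-C, 3:+C, 4:+C, 5:+A, 6:-C, 7:+A, 8:-B, 9:+C, 10:+C
Rule 2 (two of three consecutive points beyond the same 2σ limit) is satisfied at point 7.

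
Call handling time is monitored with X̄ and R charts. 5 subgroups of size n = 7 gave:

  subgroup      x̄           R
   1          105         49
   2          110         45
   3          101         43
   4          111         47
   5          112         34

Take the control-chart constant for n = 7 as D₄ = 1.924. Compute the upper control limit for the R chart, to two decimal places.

R̄ = (49 + 45 + 43 + 47 + 34) / 5 = 218.0000 / 5 = 43.6000
UCL_R = D₄·R̄ = 1.924 × 43.6000 = 83.8864

83.89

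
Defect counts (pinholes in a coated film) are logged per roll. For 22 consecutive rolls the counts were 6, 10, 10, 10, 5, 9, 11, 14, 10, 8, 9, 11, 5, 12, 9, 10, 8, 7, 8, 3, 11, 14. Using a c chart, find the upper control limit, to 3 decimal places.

18.136

c̄ = (6 + 10 + 10 + 10 + 5 + 9 + 11 + 14 + 10 + 8 + 9 + 11 + 5 + 12 + 9 + 10 + 8 + 7 + 8 + 3 + 11 + 14) / 22 = 200 / 22 = 9.0909
UCL = c̄ + 3√c̄ = 9.0909 + 3 × √9.0909 = 9.0909 + 3 × 3.0151 = 18.1362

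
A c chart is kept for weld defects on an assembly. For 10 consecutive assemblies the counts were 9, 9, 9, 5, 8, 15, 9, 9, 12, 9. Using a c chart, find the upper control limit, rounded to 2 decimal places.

c̄ = (9 + 9 + 9 + 5 + 8 + 15 + 9 + 9 + 12 + 9) / 10 = 94 / 10 = 9.4000
UCL = c̄ + 3√c̄ = 9.4000 + 3 × √9.4000 = 9.4000 + 3 × 3.0659 = 18.5978

18.60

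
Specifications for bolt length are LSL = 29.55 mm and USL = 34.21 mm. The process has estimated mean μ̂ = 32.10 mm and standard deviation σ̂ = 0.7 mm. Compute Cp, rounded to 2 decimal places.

Cp = (USL − LSL) / (6σ̂) = (34.21 − 29.55) / (6 × 0.7) = 4.6600 / 4.2000 = 1.1095

1.11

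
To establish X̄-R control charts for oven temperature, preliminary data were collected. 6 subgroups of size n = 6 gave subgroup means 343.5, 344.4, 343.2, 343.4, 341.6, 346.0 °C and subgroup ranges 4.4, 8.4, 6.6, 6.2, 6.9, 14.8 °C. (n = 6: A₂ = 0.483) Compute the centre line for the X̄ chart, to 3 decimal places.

343.683

X̄̄ = (343.5 + 344.4 + 343.2 + 343.4 + 341.6 + 346.0) / 6 = 2062.1000 / 6 = 343.6833
CL = X̄̄ = 343.6833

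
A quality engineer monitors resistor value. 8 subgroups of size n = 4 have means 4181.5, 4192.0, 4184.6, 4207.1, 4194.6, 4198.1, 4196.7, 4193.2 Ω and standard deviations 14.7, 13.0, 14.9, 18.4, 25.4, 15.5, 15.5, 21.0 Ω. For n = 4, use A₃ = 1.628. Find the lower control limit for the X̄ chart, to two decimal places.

X̄̄ = (4181.5 + 4192.0 + 4184.6 + 4207.1 + 4194.6 + 4198.1 + 4196.7 + 4193.2) / 8 = 4193.4750
s̄ = (14.7 + 13.0 + 14.9 + 18.4 + 25.4 + 15.5 + 15.5 + 21.0) / 8 = 17.3000
LCL = X̄̄ − A₃·s̄ = 4193.4750 − 1.628 × 17.3000 = 4165.3106

4165.31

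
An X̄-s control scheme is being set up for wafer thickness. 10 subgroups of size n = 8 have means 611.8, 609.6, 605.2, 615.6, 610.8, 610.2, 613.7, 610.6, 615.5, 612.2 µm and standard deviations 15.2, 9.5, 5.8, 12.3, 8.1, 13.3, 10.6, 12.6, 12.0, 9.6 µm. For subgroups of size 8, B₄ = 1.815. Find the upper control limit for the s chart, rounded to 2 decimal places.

s̄ = (15.2 + 9.5 + 5.8 + 12.3 + 8.1 + 13.3 + 10.6 + 12.6 + 12.0 + 9.6) / 10 = 10.9000
UCL_s = B₄·s̄ = 1.815 × 10.9000 = 19.7835

19.78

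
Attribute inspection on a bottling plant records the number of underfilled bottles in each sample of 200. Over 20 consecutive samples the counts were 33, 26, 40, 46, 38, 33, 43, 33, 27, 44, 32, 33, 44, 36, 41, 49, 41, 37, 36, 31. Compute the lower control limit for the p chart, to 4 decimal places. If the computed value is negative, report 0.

p̄ = Σdᵢ / (k·n) = 743 / (20 × 200) = 0.18575
LCL = p̄ − 3·√(p̄(1−p̄)/n) = 0.18575 − 3 × 0.02750 = 0.10325

0.1033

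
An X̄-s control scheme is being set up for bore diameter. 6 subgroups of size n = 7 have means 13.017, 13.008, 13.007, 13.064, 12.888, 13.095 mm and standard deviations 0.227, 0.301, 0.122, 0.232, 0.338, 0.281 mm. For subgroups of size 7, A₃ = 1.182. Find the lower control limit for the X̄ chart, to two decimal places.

X̄̄ = (13.017 + 13.008 + 13.007 + 13.064 + 12.888 + 13.095) / 6 = 13.0132
s̄ = (0.227 + 0.301 + 0.122 + 0.232 + 0.338 + 0.281) / 6 = 0.2502
LCL = X̄̄ − A₃·s̄ = 13.0132 − 1.182 × 0.2502 = 12.7175

12.72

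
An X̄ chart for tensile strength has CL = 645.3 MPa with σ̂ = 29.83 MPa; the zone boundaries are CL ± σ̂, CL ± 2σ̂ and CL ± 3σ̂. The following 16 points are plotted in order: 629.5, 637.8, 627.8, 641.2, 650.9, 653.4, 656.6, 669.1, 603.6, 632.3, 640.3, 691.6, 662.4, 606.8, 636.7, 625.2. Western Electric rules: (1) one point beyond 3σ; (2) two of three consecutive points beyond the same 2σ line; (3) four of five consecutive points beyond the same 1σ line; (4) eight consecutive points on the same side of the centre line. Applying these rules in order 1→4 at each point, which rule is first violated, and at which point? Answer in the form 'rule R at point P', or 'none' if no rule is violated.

none

Zone of each point (C = within 1σ̂, B = 1σ̂–2σ̂, A = 2σ̂–3σ̂, * = beyond 3σ̂; sign = side of CL): 1:-C, 2:-C, 3:-C, 4:-C, 5:+C, 6:+C, 7:+C, 8:+C, 9:-B, 10:-C, 11:-C, 12:+B, 13:+C, 14:-B, 15:-C, 16:-C
No rule fires across all 16 points.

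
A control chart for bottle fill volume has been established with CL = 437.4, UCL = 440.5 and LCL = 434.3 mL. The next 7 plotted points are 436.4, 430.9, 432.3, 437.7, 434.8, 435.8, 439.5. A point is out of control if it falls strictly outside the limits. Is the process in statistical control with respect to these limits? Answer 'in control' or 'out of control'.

out of control

Compare each point to [434.3, 440.5]: sample 2 = 430.9 < LCL; sample 3 = 432.3 < LCL.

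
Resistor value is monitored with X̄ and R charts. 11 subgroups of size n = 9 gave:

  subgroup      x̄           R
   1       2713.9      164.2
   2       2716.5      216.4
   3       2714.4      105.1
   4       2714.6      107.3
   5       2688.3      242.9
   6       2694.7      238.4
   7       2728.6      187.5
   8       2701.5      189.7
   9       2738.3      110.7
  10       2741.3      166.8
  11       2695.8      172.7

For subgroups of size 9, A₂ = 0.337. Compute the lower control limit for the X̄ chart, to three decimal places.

X̄̄ = (2713.9 + 2716.5 + 2714.4 + 2714.6 + 2688.3 + 2694.7 + 2728.6 + 2701.5 + 2738.3 + 2741.3 + 2695.8) / 11 = 29847.9000 / 11 = 2713.4455
R̄ = (164.2 + 216.4 + 105.1 + 107.3 + 242.9 + 238.4 + 187.5 + 189.7 + 110.7 + 166.8 + 172.7) / 11 = 1901.7000 / 11 = 172.8818
LCL = X̄̄ − A₂·R̄ = 2713.4455 − 0.337 × 172.8818 = 2655.1843

2655.184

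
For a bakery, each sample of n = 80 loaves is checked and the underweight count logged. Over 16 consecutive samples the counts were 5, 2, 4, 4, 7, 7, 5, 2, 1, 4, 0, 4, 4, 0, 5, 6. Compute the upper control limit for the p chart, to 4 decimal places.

0.1178

p̄ = Σdᵢ / (k·n) = 60 / (16 × 80) = 0.04688
UCL = p̄ + 3·√(p̄(1−p̄)/n) = 0.04688 + 3 × √(0.04688×0.95312/80) = 0.04688 + 3 × 0.02363 = 0.11777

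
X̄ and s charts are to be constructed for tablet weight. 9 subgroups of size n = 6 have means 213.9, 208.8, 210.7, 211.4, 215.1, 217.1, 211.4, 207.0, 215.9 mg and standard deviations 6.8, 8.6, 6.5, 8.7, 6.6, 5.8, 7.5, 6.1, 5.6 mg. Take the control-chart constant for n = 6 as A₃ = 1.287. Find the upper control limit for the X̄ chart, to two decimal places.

X̄̄ = (213.9 + 208.8 + 210.7 + 211.4 + 215.1 + 217.1 + 211.4 + 207.0 + 215.9) / 9 = 212.3667
s̄ = (6.8 + 8.6 + 6.5 + 8.7 + 6.6 + 5.8 + 7.5 + 6.1 + 5.6) / 9 = 6.9111
UCL = X̄̄ + A₃·s̄ = 212.3667 + 1.287 × 6.9111 = 221.2613

221.26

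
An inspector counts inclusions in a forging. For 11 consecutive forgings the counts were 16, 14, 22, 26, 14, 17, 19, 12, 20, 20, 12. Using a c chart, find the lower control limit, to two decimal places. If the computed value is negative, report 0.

c̄ = (16 + 14 + 22 + 26 + 14 + 17 + 19 + 12 + 20 + 20 + 12) / 11 = 192 / 11 = 17.4545
LCL = c̄ − 3√c̄ = 17.4545 − 3 × 4.1779 = 4.9210

4.92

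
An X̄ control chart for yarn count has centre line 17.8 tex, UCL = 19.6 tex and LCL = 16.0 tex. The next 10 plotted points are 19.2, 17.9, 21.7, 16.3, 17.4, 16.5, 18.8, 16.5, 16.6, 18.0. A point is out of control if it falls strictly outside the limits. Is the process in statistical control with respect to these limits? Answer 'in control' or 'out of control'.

Compare each point to [16.0, 19.6]: sample 3 = 21.7 > UCL.

out of control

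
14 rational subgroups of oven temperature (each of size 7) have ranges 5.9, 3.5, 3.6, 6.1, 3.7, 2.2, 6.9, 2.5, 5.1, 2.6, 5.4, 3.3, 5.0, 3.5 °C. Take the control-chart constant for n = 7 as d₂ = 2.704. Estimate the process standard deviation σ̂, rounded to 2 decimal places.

R̄ = (5.9 + 3.5 + 3.6 + 6.1 + 3.7 + 2.2 + 6.9 + 2.5 + 5.1 + 2.6 + 5.4 + 3.3 + 5.0 + 3.5) / 14 = 4.2357
σ̂ = R̄ / d₂ = 4.2357 / 2.704 = 1.5665

1.57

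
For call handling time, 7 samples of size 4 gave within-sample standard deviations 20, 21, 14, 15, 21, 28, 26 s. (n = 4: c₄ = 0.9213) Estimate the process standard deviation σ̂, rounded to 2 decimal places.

22.48

s̄ = (20 + 21 + 14 + 15 + 21 + 28 + 26) / 7 = 20.7143
σ̂ = s̄ / c₄ = 20.7143 / 0.9213 = 22.4838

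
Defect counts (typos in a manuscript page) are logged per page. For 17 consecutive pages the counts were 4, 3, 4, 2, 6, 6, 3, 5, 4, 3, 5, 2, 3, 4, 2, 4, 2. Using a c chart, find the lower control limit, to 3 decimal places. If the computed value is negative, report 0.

c̄ = (4 + 3 + 4 + 2 + 6 + 6 + 3 + 5 + 4 + 3 + 5 + 2 + 3 + 4 + 2 + 4 + 2) / 17 = 62 / 17 = 3.6471
LCL = c̄ − 3√c̄ = 3.6471 − 3 × 1.9097 = -2.0821 → 0 (cannot be negative)

0.000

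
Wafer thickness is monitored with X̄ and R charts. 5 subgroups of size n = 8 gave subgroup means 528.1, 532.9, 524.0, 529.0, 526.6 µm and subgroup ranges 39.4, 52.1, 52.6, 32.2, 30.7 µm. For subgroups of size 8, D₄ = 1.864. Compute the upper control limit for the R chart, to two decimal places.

77.17

R̄ = (39.4 + 52.1 + 52.6 + 32.2 + 30.7) / 5 = 207.0000 / 5 = 41.4000
UCL_R = D₄·R̄ = 1.864 × 41.4000 = 77.1696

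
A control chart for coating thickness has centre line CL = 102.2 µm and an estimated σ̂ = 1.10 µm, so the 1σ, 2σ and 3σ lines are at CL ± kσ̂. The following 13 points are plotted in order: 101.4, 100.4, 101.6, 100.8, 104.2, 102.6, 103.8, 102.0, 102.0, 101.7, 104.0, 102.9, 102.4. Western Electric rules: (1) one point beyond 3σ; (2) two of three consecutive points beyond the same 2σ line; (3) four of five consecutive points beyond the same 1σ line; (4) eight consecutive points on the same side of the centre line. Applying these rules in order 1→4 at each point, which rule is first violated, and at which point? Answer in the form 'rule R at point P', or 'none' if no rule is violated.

Zone of each point (C = within 1σ̂, B = 1σ̂–2σ̂, A = 2σ̂–3σ̂, * = beyond 3σ̂; sign = side of CL): 1:-C, 2:-B, 3:-C, 4:-B, 5:+B, 6:+C, 7:+B, 8:-C, 9:-C, 10:-C, 11:+B, 12:+C, 13:+C
No rule fires across all 13 points.

none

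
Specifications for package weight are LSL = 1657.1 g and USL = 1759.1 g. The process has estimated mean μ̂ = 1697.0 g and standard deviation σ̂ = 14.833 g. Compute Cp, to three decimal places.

1.146

Cp = (USL − LSL) / (6σ̂) = (1759.1 − 1657.1) / (6 × 14.833) = 102.0000 / 88.9980 = 1.1461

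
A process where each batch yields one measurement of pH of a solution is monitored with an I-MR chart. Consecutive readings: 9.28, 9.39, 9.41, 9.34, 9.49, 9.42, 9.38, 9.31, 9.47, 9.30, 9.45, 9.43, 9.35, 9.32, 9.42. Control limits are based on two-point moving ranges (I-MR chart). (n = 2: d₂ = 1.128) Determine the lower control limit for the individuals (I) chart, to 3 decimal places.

X̄ = (9.28 + 9.39 + 9.41 + 9.34 + 9.49 + 9.42 + 9.38 + 9.31 + 9.47 + 9.30 + 9.45 + 9.43 + 9.35 + 9.32 + 9.42) / 15 = 9.3840
Moving ranges: 0.11, 0.02, 0.07, 0.15, 0.07, 0.04, 0.07, 0.16, 0.17, 0.15, 0.02, 0.08, 0.03, 0.10; M̄R̄ = 1.2400 / 14 = 0.0886
LCL = X̄ − 3·M̄R̄/d₂ = 9.3840 − 3 × 0.0886 / 1.128 = 9.1484

9.148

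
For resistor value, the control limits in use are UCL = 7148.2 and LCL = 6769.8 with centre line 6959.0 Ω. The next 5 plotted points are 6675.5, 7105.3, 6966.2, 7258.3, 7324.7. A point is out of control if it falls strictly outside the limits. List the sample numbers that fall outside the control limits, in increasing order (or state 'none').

1, 4, 5

Compare each point to [6769.8, 7148.2]: sample 1 = 6675.5 < LCL; sample 4 = 7258.3 > UCL; sample 5 = 7324.7 > UCL.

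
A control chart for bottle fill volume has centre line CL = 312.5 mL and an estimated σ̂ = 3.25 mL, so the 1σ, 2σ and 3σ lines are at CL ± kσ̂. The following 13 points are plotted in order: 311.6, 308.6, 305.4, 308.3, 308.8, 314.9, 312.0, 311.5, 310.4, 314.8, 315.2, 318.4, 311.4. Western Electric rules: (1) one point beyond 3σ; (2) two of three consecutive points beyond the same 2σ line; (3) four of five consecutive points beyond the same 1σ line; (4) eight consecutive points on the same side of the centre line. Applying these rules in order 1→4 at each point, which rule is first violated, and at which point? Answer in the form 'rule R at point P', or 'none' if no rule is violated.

rule 3 at point 5

Zone of each point (C = within 1σ̂, B = 1σ̂–2σ̂, A = 2σ̂–3σ̂, * = beyond 3σ̂; sign = side of CL): 1:-C, 2:-B, 3:-A, 4:-B, 5:-B, 6:+C, 7:-C, 8:-C, 9:-C, 10:+C, 11:+C, 12:+B, 13:-C
Rule 3 (four of five consecutive points beyond the same 1σ limit) is satisfied at point 5.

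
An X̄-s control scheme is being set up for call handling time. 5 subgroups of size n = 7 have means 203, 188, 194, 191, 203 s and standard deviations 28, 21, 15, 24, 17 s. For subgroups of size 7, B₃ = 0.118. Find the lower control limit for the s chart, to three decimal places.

s̄ = (28 + 21 + 15 + 24 + 17) / 5 = 21.0000
LCL_s = B₃·s̄ = 0.118 × 21.0000 = 2.4780

2.478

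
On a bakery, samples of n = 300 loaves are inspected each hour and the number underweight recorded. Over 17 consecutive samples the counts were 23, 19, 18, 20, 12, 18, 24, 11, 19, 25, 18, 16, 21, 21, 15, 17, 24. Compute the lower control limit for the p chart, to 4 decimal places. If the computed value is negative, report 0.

p̄ = Σdᵢ / (k·n) = 321 / (17 × 300) = 0.06294
LCL = p̄ − 3·√(p̄(1−p̄)/n) = 0.06294 − 3 × 0.01402 = 0.02088

0.0209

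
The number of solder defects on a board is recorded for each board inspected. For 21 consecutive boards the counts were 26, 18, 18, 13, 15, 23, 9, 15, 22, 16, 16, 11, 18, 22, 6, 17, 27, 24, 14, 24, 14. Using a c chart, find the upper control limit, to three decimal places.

c̄ = (26 + 18 + 18 + 13 + 15 + 23 + 9 + 15 + 22 + 16 + 16 + 11 + 18 + 22 + 6 + 17 + 27 + 24 + 14 + 24 + 14) / 21 = 368 / 21 = 17.5238
UCL = c̄ + 3√c̄ = 17.5238 + 3 × √17.5238 = 17.5238 + 3 × 4.1861 = 30.0822

30.082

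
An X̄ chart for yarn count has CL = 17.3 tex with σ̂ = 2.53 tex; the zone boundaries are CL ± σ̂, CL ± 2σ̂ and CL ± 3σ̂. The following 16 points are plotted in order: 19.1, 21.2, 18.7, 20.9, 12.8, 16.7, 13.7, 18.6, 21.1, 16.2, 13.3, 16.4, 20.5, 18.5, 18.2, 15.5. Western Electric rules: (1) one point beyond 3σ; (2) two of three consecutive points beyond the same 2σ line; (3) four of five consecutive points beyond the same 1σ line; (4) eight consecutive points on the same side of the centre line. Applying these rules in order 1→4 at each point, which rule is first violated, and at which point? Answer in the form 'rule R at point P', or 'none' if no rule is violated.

none

Zone of each point (C = within 1σ̂, B = 1σ̂–2σ̂, A = 2σ̂–3σ̂, * = beyond 3σ̂; sign = side of CL): 1:+C, 2:+B, 3:+C, 4:+B, 5:-B, 6:-C, 7:-B, 8:+C, 9:+B, 10:-C, 11:-B, 12:-C, 13:+B, 14:+C, 15:+C, 16:-C
No rule fires across all 16 points.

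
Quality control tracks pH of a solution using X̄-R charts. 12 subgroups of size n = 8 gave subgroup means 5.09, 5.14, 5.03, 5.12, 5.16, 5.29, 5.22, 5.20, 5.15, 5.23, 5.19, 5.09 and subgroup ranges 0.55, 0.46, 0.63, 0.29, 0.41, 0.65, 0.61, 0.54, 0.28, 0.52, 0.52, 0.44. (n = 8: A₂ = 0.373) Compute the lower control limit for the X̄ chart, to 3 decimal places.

X̄̄ = (5.09 + 5.14 + 5.03 + 5.12 + 5.16 + 5.29 + 5.22 + 5.20 + 5.15 + 5.23 + 5.19 + 5.09) / 12 = 61.9100 / 12 = 5.1592
R̄ = (0.55 + 0.46 + 0.63 + 0.29 + 0.41 + 0.65 + 0.61 + 0.54 + 0.28 + 0.52 + 0.52 + 0.44) / 12 = 5.9000 / 12 = 0.4917
LCL = X̄̄ − A₂·R̄ = 5.1592 − 0.373 × 0.4917 = 4.9758

4.976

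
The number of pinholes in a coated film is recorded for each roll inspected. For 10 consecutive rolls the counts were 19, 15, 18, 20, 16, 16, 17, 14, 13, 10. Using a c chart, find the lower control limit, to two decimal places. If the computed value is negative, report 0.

3.88

c̄ = (19 + 15 + 18 + 20 + 16 + 16 + 17 + 14 + 13 + 10) / 10 = 158 / 10 = 15.8000
LCL = c̄ − 3√c̄ = 15.8000 − 3 × 3.9749 = 3.8752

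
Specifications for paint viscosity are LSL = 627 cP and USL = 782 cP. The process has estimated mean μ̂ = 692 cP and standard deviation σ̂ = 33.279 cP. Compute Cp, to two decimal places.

Cp = (USL − LSL) / (6σ̂) = (782 − 627) / (6 × 33.279) = 155.0000 / 199.6740 = 0.7763

0.78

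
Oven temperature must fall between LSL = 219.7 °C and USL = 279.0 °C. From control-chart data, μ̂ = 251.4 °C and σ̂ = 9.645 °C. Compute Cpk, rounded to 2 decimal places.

Cpu = (USL − μ̂) / (3σ̂) = (279.0 − 251.4) / (3 × 9.645) = 0.9539; Cpl = (μ̂ − LSL) / (3σ̂) = (251.4 − 219.7) / (3 × 9.645) = 1.0956; Cpk = min(Cpu, Cpl) = 0.9539

0.95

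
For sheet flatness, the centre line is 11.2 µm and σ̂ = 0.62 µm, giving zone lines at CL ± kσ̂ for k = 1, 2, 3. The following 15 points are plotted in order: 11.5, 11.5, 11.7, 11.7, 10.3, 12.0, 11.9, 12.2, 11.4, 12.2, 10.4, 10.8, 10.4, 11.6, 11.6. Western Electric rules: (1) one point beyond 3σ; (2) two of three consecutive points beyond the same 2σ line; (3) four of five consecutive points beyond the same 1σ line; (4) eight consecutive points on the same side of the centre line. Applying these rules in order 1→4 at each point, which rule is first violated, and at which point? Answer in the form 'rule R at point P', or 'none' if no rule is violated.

Zone of each point (C = within 1σ̂, B = 1σ̂–2σ̂, A = 2σ̂–3σ̂, * = beyond 3σ̂; sign = side of CL): 1:+C, 2:+C, 3:+C, 4:+C, 5:-B, 6:+B, 7:+B, 8:+B, 9:+C, 10:+B, 11:-B, 12:-C, 13:-B, 14:+C, 15:+C
Rule 3 (four of five consecutive points beyond the same 1σ limit) is satisfied at point 10.

rule 3 at point 10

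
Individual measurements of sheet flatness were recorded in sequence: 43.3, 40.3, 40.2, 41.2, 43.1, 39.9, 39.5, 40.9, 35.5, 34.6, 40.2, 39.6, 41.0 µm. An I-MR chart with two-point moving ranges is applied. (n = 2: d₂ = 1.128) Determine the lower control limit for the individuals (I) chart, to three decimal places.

X̄ = (43.3 + 40.3 + 40.2 + 41.2 + 43.1 + 39.9 + 39.5 + 40.9 + 35.5 + 34.6 + 40.2 + 39.6 + 41.0) / 13 = 39.9462
Moving ranges: 3.0, 0.1, 1.0, 1.9, 3.2, 0.4, 1.4, 5.4, 0.9, 5.6, 0.6, 1.4; M̄R̄ = 24.9000 / 12 = 2.0750
LCL = X̄ − 3·M̄R̄/d₂ = 39.9462 − 3 × 2.0750 / 1.128 = 34.4275

34.428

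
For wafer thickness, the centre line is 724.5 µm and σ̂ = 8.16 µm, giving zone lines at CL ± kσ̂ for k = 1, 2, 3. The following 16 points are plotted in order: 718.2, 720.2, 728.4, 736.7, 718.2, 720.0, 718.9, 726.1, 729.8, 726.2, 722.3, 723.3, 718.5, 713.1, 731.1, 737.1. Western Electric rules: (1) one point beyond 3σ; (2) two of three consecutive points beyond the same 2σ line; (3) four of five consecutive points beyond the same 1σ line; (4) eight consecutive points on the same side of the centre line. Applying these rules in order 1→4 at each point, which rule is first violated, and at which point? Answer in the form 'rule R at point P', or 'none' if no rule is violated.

none

Zone of each point (C = within 1σ̂, B = 1σ̂–2σ̂, A = 2σ̂–3σ̂, * = beyond 3σ̂; sign = side of CL): 1:-C, 2:-C, 3:+C, 4:+B, 5:-C, 6:-C, 7:-C, 8:+C, 9:+C, 10:+C, 11:-C, 12:-C, 13:-C, 14:-B, 15:+C, 16:+B
No rule fires across all 16 points.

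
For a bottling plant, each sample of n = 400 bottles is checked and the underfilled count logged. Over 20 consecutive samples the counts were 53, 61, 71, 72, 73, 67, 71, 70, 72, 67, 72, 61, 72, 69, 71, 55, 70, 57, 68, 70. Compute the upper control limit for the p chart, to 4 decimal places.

p̄ = Σdᵢ / (k·n) = 1342 / (20 × 400) = 0.16775
UCL = p̄ + 3·√(p̄(1−p̄)/n) = 0.16775 + 3 × √(0.16775×0.83225/400) = 0.16775 + 3 × 0.01868 = 0.22380

0.2238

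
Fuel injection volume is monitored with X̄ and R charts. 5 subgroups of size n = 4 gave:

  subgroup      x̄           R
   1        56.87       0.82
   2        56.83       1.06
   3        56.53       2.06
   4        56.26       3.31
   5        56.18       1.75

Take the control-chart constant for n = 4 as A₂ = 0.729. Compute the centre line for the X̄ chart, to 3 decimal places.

X̄̄ = (56.87 + 56.83 + 56.53 + 56.26 + 56.18) / 5 = 282.6700 / 5 = 56.5340
CL = X̄̄ = 56.5340

56.534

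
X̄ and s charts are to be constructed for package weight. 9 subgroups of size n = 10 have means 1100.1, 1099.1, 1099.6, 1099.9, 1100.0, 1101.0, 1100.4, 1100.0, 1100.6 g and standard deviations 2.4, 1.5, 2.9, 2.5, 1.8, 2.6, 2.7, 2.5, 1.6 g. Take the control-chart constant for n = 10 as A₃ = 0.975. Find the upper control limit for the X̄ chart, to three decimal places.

1102.299

X̄̄ = (1100.1 + 1099.1 + 1099.6 + 1099.9 + 1100.0 + 1101.0 + 1100.4 + 1100.0 + 1100.6) / 9 = 1100.0778
s̄ = (2.4 + 1.5 + 2.9 + 2.5 + 1.8 + 2.6 + 2.7 + 2.5 + 1.6) / 9 = 2.2778
UCL = X̄̄ + A₃·s̄ = 1100.0778 + 0.975 × 2.2778 = 1102.2986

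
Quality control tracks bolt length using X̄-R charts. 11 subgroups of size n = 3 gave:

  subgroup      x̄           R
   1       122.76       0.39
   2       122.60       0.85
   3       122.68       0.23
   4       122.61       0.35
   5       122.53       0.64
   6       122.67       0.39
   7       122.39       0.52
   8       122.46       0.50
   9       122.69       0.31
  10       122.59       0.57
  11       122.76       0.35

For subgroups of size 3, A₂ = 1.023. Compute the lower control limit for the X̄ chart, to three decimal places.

122.138

X̄̄ = (122.76 + 122.60 + 122.68 + 122.61 + 122.53 + 122.67 + 122.39 + 122.46 + 122.69 + 122.59 + 122.76) / 11 = 1348.7400 / 11 = 122.6127
R̄ = (0.39 + 0.85 + 0.23 + 0.35 + 0.64 + 0.39 + 0.52 + 0.50 + 0.31 + 0.57 + 0.35) / 11 = 5.1000 / 11 = 0.4636
LCL = X̄̄ − A₂·R̄ = 122.6127 − 1.023 × 0.4636 = 122.1384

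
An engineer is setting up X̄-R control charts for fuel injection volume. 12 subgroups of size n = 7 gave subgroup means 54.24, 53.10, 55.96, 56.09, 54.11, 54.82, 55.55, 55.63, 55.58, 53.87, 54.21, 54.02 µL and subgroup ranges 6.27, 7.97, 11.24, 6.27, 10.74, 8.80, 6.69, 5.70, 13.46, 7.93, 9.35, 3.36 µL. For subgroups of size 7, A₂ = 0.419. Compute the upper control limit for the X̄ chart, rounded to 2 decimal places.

X̄̄ = (54.24 + 53.10 + 55.96 + 56.09 + 54.11 + 54.82 + 55.55 + 55.63 + 55.58 + 53.87 + 54.21 + 54.02) / 12 = 657.1800 / 12 = 54.7650
R̄ = (6.27 + 7.97 + 11.24 + 6.27 + 10.74 + 8.80 + 6.69 + 5.70 + 13.46 + 7.93 + 9.35 + 3.36) / 12 = 97.7800 / 12 = 8.1483
UCL = X̄̄ + A₂·R̄ = 54.7650 + 0.419 × 8.1483 = 58.1792

58.18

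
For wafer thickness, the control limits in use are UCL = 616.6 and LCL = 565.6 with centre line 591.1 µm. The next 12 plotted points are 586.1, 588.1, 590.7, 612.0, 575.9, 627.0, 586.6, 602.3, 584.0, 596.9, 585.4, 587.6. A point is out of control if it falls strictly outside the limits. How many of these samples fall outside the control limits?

1

Compare each point to [565.6, 616.6]: sample 6 = 627.0 > UCL.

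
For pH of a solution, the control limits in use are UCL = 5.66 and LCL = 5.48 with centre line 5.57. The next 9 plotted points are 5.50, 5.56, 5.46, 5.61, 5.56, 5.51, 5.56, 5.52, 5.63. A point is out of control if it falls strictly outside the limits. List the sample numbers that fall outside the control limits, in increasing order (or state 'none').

Compare each point to [5.48, 5.66]: sample 3 = 5.46 < LCL.

3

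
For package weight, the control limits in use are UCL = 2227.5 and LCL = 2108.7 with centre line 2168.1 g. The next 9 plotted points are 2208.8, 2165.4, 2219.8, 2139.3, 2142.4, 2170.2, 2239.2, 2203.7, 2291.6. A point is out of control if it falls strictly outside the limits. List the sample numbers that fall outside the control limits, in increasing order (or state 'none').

7, 9

Compare each point to [2108.7, 2227.5]: sample 7 = 2239.2 > UCL; sample 9 = 2291.6 > UCL.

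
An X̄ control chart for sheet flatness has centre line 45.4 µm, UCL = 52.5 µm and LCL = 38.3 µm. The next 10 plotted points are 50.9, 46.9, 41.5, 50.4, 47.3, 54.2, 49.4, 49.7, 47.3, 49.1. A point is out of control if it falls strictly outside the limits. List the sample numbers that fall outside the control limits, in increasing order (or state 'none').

Compare each point to [38.3, 52.5]: sample 6 = 54.2 > UCL.

6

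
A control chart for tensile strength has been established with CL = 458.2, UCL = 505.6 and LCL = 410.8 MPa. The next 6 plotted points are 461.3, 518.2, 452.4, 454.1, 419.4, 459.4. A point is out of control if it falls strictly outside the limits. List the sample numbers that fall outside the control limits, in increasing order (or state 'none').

2

Compare each point to [410.8, 505.6]: sample 2 = 518.2 > UCL.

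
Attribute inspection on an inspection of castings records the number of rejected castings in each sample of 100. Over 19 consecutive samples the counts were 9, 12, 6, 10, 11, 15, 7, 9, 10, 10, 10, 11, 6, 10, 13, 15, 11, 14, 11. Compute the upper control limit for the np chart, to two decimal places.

19.73

p̄ = Σdᵢ / (k·n) = 200 / (19 × 100) = 0.10526
UCL = np̄ + 3·√(np̄(1−p̄)) = 10.5263 + 3 × √(10.5263×0.89474) = 10.5263 + 3 × 3.0689 = 19.7331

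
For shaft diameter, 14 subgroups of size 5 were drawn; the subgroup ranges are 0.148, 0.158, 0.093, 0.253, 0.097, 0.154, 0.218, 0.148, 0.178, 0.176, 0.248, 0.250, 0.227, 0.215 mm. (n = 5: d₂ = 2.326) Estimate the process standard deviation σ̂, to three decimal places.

0.079

R̄ = (0.148 + 0.158 + 0.093 + 0.253 + 0.097 + 0.154 + 0.218 + 0.148 + 0.178 + 0.176 + 0.248 + 0.250 + 0.227 + 0.215) / 14 = 0.1831
σ̂ = R̄ / d₂ = 0.1831 / 2.326 = 0.0787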